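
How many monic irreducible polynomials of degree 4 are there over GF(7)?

588

The number of monic irreducibles of degree 4 over GF(7) is (1/4)·Σ_{d∣4} μ(4/d) 7^d.
Divisors of 4: 1, 2, 4; μ(4/d) for each: 0, -1, 1.
Σ = − 7^2 + 7^4 = 2352.
N = 2352/4 = 588.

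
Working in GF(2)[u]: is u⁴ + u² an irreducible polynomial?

Write h(u) = u⁴ + u².
Check for roots in GF(2): h(0) = 0 → root; h(1) = 0 → root.
h(0) = 0, so (u) divides h(u); h is reducible.

No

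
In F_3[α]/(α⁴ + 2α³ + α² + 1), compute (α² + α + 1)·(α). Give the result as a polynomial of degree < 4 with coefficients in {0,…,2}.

α^3 + α^2 + α

Multiply in F_3[α]: (α² + α + 1)·(α) = α³ + α² + α.
Reduced: α³ + α² + α.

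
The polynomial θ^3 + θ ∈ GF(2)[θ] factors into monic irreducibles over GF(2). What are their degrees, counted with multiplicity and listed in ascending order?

1, 1, 1

Write g(θ) = θ^3 + θ.
Roots in GF(2): g(0) = 0 → root; g(1) = 0 → root.
Linear factors from roots: (θ), (θ + 1).
Complete factorization: g(θ) = (θ)·(θ + 1)^2.
Factor degrees with multiplicity: 1 + 1 + 1 = 3.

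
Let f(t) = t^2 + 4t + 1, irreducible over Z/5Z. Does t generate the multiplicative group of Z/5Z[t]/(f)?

|GF(5^2)^×| = 5^2 − 1 = 24. Prime factorization: 24 = 2^3·3.
f is primitive ⇔ t has order 24 in GF(5)[t]/(f), i.e. t^(24/q) ≠ 1 for each prime q | 24.
t^(12) mod f = 1
t^(8) mod f = t + 4.
Since t^(12) = 1, the order of t divides 12 < 24; not primitive.

No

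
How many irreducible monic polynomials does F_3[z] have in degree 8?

810

x^(3^8) − x is the product of all monic irreducibles of degree dividing 8; Möbius inversion gives N = (1/8) Σ μ(8/d)·3^d.
Divisors of 8: 1, 2, 4, 8; μ(8/d) for each: 0, 0, -1, 1.
Σ = − 3^4 + 3^8 = 6480.
N = 6480/8 = 810.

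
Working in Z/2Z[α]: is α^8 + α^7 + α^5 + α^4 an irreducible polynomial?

No

Write h(α) = α^8 + α^7 + α^5 + α^4.
Check for roots in Z/2Z: h(0) = 0 → root; h(1) = 0 → root.
h(0) = 0, so (α) divides h(α); h is reducible.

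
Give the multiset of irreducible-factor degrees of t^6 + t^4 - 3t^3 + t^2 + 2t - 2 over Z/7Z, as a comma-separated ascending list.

Write f(t) = t^6 + t^4 - 3t^3 + t^2 + 2t - 2.
Linear factors from roots: (t - 1), (t - 3).
Complete factorization: f(t) = (t - 3)·(t - 1)·(t^2 + 2t - 2)^2.
Factor degrees with multiplicity: 1 + 1 + 2 + 2 = 6.

1, 1, 2, 2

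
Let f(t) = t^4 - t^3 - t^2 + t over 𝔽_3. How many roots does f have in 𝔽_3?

Evaluate at each of the 3 elements of 𝔽_3:
f(0) = 0 → root; f(1) = 0 → root; f(2) = 0 → root.
Roots: {0, 1, 2}.

3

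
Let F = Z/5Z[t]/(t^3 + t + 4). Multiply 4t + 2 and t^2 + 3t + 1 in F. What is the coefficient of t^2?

4

Multiply in Z/5Z[t]: (4t + 2)·(t^2 + 3t + 1) = 4t^3 + 4t^2 + 2.
Reduce using t^3 ≡ 4t + 1 (mod t^3 + t + 4).
Reduced: 4t^2 + t + 1.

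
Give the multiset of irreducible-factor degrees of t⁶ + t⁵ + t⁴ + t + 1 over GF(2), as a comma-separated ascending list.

Write f(t) = t⁶ + t⁵ + t⁴ + t + 1.
Roots in GF(2): f(0) = 1; f(1) = 1.
Complete factorization: f(t) = (t⁶ + t⁵ + t⁴ + t + 1).
Factor degrees with multiplicity: 6 = 6.

6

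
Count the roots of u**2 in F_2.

Write P(u) = u**2.
Evaluate at each of the 2 elements of F_2:
P(0) = 0 → root; P(1) = 1.
Roots: {0}.

1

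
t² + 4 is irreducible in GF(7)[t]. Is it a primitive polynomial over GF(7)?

No

Write f(t) = t² + 4.
|GF(7^2)^×| = 7^2 − 1 = 48. Prime factorization: 48 = 2^4·3.
f is primitive ⇔ t has order 48 in GF(7)[t]/(f), i.e. t^(48/q) ≠ 1 for each prime q | 48.
t^(24) mod f = 1
t^(16) mod f = 2.
Since t^(24) = 1, the order of t divides 24 < 48; not primitive.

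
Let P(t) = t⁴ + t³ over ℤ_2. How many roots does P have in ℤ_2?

2

Evaluate at each of the 2 elements of ℤ_2:
P(0) = 0 → root; P(1) = 0 → root.
Roots: {0, 1}.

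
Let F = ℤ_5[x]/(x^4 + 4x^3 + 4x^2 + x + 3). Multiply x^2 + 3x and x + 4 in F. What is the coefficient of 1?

0

Multiply in ℤ_5[x]: (x^2 + 3x)·(x + 4) = x^3 + 2x^2 + 2x.
Reduced: x^3 + 2x^2 + 2x.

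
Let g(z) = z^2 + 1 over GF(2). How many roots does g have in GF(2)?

Evaluate at each of the 2 elements of GF(2):
g(0) = 1; g(1) = 0 → root.
Roots: {1}.

1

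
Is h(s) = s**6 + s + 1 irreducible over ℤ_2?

Check for roots in ℤ_2: h(0) = 1; h(1) = 1.
No roots, so no linear factors.
Monic irreducibles of degree 2 over GF(2): s**2 + s + 1.
None of them divide h (all give nonzero remainder).
Monic irreducibles of degree 3 over GF(2): s**3 + s + 1, s**3 + s**2 + 1.
None of them divide h (all give nonzero remainder).
No irreducible factor of degree ≤ 3 exists, so h is irreducible over GF(2).

Yes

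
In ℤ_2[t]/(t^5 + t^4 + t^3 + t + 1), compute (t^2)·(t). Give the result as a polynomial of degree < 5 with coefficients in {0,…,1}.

t^3

Multiply in ℤ_2[t]: (t^2)·(t) = t^3.
Reduced: t^3.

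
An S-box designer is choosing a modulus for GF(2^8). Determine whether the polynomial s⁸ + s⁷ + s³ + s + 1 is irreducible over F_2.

Yes

Write h(s) = s⁸ + s⁷ + s³ + s + 1.
Check for roots in F_2: h(0) = 1; h(1) = 1.
No roots, so no linear factors.
Monic irreducibles of degree 2 over GF(2): s² + s + 1.
None of them divide h (all give nonzero remainder).
Monic irreducibles of degree 3 over GF(2): s³ + s + 1, s³ + s² + 1.
None of them divide h (all give nonzero remainder).
Monic irreducibles of degree 4 over GF(2): s⁴ + s + 1, s⁴ + s³ + 1, s⁴ + s³ + s² + s + 1.
None of them divide h (all give nonzero remainder).
No irreducible factor of degree ≤ 4 exists, so h is irreducible over GF(2).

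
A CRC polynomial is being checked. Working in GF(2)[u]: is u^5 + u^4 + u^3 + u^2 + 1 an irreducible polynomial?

Yes

Write h(u) = u^5 + u^4 + u^3 + u^2 + 1.
Check for roots in GF(2): h(0) = 1; h(1) = 1.
No roots, so no linear factors.
Monic irreducibles of degree 2 over GF(2): u^2 + u + 1.
None of them divide h (all give nonzero remainder).
No irreducible factor of degree ≤ 2 exists, so h is irreducible over GF(2).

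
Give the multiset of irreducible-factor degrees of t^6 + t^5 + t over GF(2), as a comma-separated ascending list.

1, 2, 3

Write f(t) = t^6 + t^5 + t.
Roots in GF(2): f(0) = 0 → root; f(1) = 1.
Linear factors from roots: (t).
Complete factorization: f(t) = (t)·(t^2 + t + 1)·(t^3 + t + 1).
Factor degrees with multiplicity: 1 + 2 + 3 = 6.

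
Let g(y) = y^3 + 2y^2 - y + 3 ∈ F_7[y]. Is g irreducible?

Yes

Check for roots in F_7: g(0) = 3; g(1) = 5; g(2) = 3; g(3) = 3; g(4) = 4; g(5) = 5; g(6) = 5.
No roots. A degree-3 polynomial over a field with no linear factor is irreducible.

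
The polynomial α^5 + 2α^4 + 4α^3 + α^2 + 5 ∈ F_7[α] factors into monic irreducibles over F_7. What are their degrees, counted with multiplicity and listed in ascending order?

Write g(α) = α^5 + 2α^4 + 4α^3 + α^2 + 5.
Linear factors from roots: (α + 5), (α + 3).
Complete factorization: g(α) = (α + 3)·(α + 5)^2·(α^2 + 3α + 1).
Factor degrees with multiplicity: 1 + 1 + 1 + 2 = 5.

1, 1, 1, 2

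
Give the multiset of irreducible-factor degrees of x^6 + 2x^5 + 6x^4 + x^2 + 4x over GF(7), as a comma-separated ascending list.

Write f(x) = x^6 + 2x^5 + 6x^4 + x^2 + 4x.
Linear factors from roots: (x), (x + 6), (x + 4).
Complete factorization: f(x) = (x)·(x + 6)·(x + 4)^2·(x^2 + 2x + 5).
Factor degrees with multiplicity: 1 + 1 + 1 + 1 + 2 = 6.

1, 1, 1, 1, 2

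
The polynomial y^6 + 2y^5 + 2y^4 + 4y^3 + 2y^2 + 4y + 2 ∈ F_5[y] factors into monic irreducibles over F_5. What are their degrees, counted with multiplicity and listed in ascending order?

Write g(y) = y^6 + 2y^5 + 2y^4 + 4y^3 + 2y^2 + 4y + 2.
Roots in F_5: g(0) = 2; g(1) = 2; g(2) = 0 → root; g(3) = 2; g(4) = 2.
Linear factors from roots: (y + 3).
Complete factorization: g(y) = (y + 3)·(y^2 + 3y + 4)·(y^3 + y^2 + 3y + 1).
Factor degrees with multiplicity: 1 + 2 + 3 = 6.

1, 2, 3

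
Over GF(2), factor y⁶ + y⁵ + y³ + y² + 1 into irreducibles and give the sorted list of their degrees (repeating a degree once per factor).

6

Write g(y) = y⁶ + y⁵ + y³ + y² + 1.
Roots in GF(2): g(0) = 1; g(1) = 1.
Complete factorization: g(y) = (y⁶ + y⁵ + y³ + y² + 1).
Factor degrees with multiplicity: 6 = 6.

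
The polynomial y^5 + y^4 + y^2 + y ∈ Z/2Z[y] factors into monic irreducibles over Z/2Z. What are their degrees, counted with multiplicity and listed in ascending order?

1, 1, 1, 2

Write g(y) = y^5 + y^4 + y^2 + y.
Roots in Z/2Z: g(0) = 0 → root; g(1) = 0 → root.
Linear factors from roots: (y), (y + 1).
Complete factorization: g(y) = (y)·(y + 1)^2·(y^2 + y + 1).
Factor degrees with multiplicity: 1 + 1 + 1 + 2 = 5.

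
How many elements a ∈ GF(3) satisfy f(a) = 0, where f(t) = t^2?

Evaluate at each of the 3 elements of GF(3):
f(0) = 0 → root; f(1) = 1; f(2) = 1.
Roots: {0}.

1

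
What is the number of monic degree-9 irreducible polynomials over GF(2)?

The number of monic irreducibles of degree 9 over GF(2) is (1/9)·Σ_{d∣9} μ(9/d) 2^d.
Divisors of 9: 1, 3, 9; μ(9/d) for each: 0, -1, 1.
Σ = − 2^3 + 2^9 = 504.
N = 504/9 = 56.

56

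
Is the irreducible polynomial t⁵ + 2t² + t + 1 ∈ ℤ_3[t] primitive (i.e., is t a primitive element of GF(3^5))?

Yes

Write f(t) = t⁵ + 2t² + t + 1.
|GF(3^5)^×| = 3^5 − 1 = 242. Prime factorization: 242 = 2·11^2.
f is primitive ⇔ t has order 242 in GF(3)[t]/(f), i.e. t^(242/q) ≠ 1 for each prime q | 242.
t^(121) mod f = 2.
t^(22) mod f = t⁴ + t³ + 2t² + t.
None equal 1, so t has full order 242; f is primitive.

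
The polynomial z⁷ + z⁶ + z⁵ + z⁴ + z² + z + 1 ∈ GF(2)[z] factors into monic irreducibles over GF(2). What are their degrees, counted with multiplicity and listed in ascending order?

Write h(z) = z⁷ + z⁶ + z⁵ + z⁴ + z² + z + 1.
Roots in GF(2): h(0) = 1; h(1) = 1.
Complete factorization: h(z) = (z⁷ + z⁶ + z⁵ + z⁴ + z² + z + 1).
Factor degrees with multiplicity: 7 = 7.

7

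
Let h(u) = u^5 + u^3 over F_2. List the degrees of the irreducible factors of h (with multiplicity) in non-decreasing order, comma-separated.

Roots in F_2: h(0) = 0 → root; h(1) = 0 → root.
Linear factors from roots: (u), (u + 1).
Complete factorization: h(u) = (u + 1)^2·(u)^3.
Factor degrees with multiplicity: 1 + 1 + 1 + 1 + 1 = 5.

1, 1, 1, 1, 1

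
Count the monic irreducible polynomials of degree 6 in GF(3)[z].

116

x^(3^6) − x is the product of all monic irreducibles of degree dividing 6; Möbius inversion gives N = (1/6) Σ μ(6/d)·3^d.
Divisors of 6: 1, 2, 3, 6; μ(6/d) for each: 1, -1, -1, 1.
Σ = 3^1 − 3^2 − 3^3 + 3^6 = 696.
N = 696/6 = 116.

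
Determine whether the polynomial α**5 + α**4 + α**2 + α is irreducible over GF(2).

No

Write m(α) = α**5 + α**4 + α**2 + α.
Check for roots in GF(2): m(0) = 0 → root; m(1) = 0 → root.
m(0) = 0, so (α) divides m(α); m is reducible.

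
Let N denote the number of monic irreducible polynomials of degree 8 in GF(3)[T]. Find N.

810

The number of monic irreducibles of degree 8 over GF(3) is (1/8)·Σ_{d∣8} μ(8/d) 3^d.
Divisors of 8: 1, 2, 4, 8; μ(8/d) for each: 0, 0, -1, 1.
Σ = − 3^4 + 3^8 = 6480.
N = 6480/8 = 810.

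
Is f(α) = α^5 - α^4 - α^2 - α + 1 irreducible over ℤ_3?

Yes

Check for roots in ℤ_3: f(0) = 1; f(1) = 2; f(2) = 2.
No roots, so no linear factors.
Monic irreducibles of degree 2 over GF(3): α^2 + 1, α^2 + α - 1, α^2 - α - 1.
None of them divide f (all give nonzero remainder).
No irreducible factor of degree ≤ 2 exists, so f is irreducible over GF(3).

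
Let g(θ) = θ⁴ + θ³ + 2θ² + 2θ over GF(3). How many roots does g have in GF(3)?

3

Evaluate at each of the 3 elements of GF(3):
g(0) = 0 → root; g(1) = 0 → root; g(2) = 0 → root.
Roots: {0, 1, 2}.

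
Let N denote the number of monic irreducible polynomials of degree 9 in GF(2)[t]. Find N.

56

Gauss's count: N_{2}(9) = (1/9) Σ_{d|9} μ(9/d)·2^d.
Divisors of 9: 1, 3, 9; μ(9/d) for each: 0, -1, 1.
Σ = − 2^3 + 2^9 = 504.
N = 504/9 = 56.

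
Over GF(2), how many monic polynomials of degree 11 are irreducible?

186

x^(2^11) − x is the product of all monic irreducibles of degree dividing 11; Möbius inversion gives N = (1/11) Σ μ(11/d)·2^d.
Divisors of 11: 1, 11; μ(11/d) for each: -1, 1.
Σ = − 2^1 + 2^11 = 2046.
N = 2046/11 = 186.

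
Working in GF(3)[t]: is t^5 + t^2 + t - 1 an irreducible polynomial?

Write f(t) = t^5 + t^2 + t - 1.
Check for roots in GF(3): f(0) = 2; f(1) = 2; f(2) = 1.
No roots, so no linear factors.
Monic irreducibles of degree 2 over GF(3): t^2 + 1, t^2 + t - 1, t^2 - t - 1.
None of them divide f (all give nonzero remainder).
No irreducible factor of degree ≤ 2 exists, so f is irreducible over GF(3).

Yes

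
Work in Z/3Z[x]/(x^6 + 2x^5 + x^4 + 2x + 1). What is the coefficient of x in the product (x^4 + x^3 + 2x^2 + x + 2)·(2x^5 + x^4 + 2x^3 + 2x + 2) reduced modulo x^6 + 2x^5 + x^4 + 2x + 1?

Multiply in Z/3Z[x]: (x^4 + x^3 + 2x^2 + x + 2)·(2x^5 + x^4 + 2x^3 + 2x + 2) = 2x^9 + x^7 + 2x^5 + 2x^4 + x^3 + 1.
Reduce using x^6 ≡ x^5 + 2x^4 + x + 2 (mod x^6 + 2x^5 + x^4 + 2x + 1).
Reduced: 2x^4 + x^3 + 2x^2 + x + 2.

1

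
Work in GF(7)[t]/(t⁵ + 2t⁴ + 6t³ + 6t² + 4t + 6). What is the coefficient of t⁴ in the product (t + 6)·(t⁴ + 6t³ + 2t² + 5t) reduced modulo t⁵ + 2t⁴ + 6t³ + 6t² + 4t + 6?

Multiply in GF(7)[t]: (t + 6)·(t⁴ + 6t³ + 2t² + 5t) = t⁵ + 5t⁴ + 3t³ + 3t² + 2t.
Reduce using t⁵ ≡ 5t⁴ + t³ + t² + 3t + 1 (mod t⁵ + 2t⁴ + 6t³ + 6t² + 4t + 6).
Reduced: 3t⁴ + 4t³ + 4t² + 5t + 1.

3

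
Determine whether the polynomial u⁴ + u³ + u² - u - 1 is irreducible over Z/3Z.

Write f(u) = u⁴ + u³ + u² - u - 1.
Check for roots in Z/3Z: f(0) = 2; f(1) = 1; f(2) = 1.
No roots, so no linear factors.
Monic irreducibles of degree 2 over GF(3): u² + 1, u² + u - 1, u² - u - 1.
None of them divide f (all give nonzero remainder).
No irreducible factor of degree ≤ 2 exists, so f is irreducible over GF(3).

Yes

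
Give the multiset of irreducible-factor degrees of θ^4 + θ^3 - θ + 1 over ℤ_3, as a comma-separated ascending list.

Write f(θ) = θ^4 + θ^3 - θ + 1.
Roots in ℤ_3: f(0) = 1; f(1) = 2; f(2) = 2.
Complete factorization: f(θ) = (θ^4 + θ^3 - θ + 1).
Factor degrees with multiplicity: 4 = 4.

4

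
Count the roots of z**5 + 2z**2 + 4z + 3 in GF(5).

2

Write h(z) = z**5 + 2z**2 + 4z + 3.
Evaluate at each of the 5 elements of GF(5):
h(0) = 3; h(1) = 0 → root; h(2) = 1; h(3) = 1; h(4) = 0 → root.
Roots: {1, 4}.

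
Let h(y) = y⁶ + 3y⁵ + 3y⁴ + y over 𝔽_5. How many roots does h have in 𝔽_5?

3

Evaluate at each of the 5 elements of 𝔽_5:
h(0) = 0 → root; h(1) = 3; h(2) = 0 → root; h(3) = 4; h(4) = 0 → root.
Roots: {0, 2, 4}.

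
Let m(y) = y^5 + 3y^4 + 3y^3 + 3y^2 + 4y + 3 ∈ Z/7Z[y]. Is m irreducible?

No

Check for roots in Z/7Z: m(0) = 3; m(1) = 3; m(2) = 1; m(3) = 0 → root; m(4) = 0 → root; m(5) = 6; m(6) = 1.
m(3) = 0, so (y − 3) divides m(y); m is reducible.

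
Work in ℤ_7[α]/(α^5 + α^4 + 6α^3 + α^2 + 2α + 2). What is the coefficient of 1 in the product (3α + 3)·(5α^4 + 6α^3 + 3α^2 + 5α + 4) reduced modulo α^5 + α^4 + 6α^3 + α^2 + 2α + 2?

3

Multiply in ℤ_7[α]: (3α + 3)·(5α^4 + 6α^3 + 3α^2 + 5α + 4) = α^5 + 5α^4 + 6α^3 + 3α^2 + 6α + 5.
Reduce using α^5 ≡ 6α^4 + α^3 + 6α^2 + 5α + 5 (mod α^5 + α^4 + 6α^3 + α^2 + 2α + 2).
Reduced: 4α^4 + 2α^2 + 4α + 3.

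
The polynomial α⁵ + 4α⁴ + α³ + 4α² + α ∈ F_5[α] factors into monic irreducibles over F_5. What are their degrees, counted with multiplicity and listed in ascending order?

Write g(α) = α⁵ + 4α⁴ + α³ + 4α² + α.
Roots in F_5: g(0) = 0 → root; g(1) = 1; g(2) = 2; g(3) = 3; g(4) = 0 → root.
Linear factors from roots: (α), (α + 1).
Complete factorization: g(α) = (α)·(α + 1)^4.
Factor degrees with multiplicity: 1 + 1 + 1 + 1 + 1 = 5.

1, 1, 1, 1, 1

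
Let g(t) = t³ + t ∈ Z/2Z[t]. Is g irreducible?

No

Check for roots in Z/2Z: g(0) = 0 → root; g(1) = 0 → root.
g(0) = 0, so (t) divides g(t); g is reducible.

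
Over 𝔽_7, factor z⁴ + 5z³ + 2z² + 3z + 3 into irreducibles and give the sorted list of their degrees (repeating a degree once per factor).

Write f(z) = z⁴ + 5z³ + 2z² + 3z + 3.
Linear factors from roots: (z + 6), (z + 3).
Complete factorization: f(z) = (z + 3)·(z + 6)·(z² + 3z + 6).
Factor degrees with multiplicity: 1 + 1 + 2 = 4.

1, 1, 2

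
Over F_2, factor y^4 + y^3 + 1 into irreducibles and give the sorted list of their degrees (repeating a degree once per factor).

4

Write g(y) = y^4 + y^3 + 1.
Roots in F_2: g(0) = 1; g(1) = 1.
Complete factorization: g(y) = (y^4 + y^3 + 1).
Factor degrees with multiplicity: 4 = 4.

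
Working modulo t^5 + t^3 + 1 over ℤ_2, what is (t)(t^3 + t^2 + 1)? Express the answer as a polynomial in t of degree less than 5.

Multiply in ℤ_2[t]: (t)·(t^3 + t^2 + 1) = t^4 + t^3 + t.
Reduced: t^4 + t^3 + t.

t^4 + t^3 + t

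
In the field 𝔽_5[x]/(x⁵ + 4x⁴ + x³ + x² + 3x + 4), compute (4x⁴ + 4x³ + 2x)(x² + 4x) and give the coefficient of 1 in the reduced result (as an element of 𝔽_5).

Multiply in 𝔽_5[x]: (4x⁴ + 4x³ + 2x)·(x² + 4x) = 4x⁶ + x⁴ + 2x³ + 3x².
Reduce using x⁵ ≡ x⁴ + 4x³ + 4x² + 2x + 1 (mod x⁵ + 4x⁴ + x³ + x² + 3x + 4).
Reduced: x⁴ + 4x³ + 2x² + 2x + 4.

4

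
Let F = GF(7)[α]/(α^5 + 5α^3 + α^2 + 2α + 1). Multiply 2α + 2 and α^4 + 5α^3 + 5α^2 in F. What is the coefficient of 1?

5

Multiply in GF(7)[α]: (2α + 2)·(α^4 + 5α^3 + 5α^2) = 2α^5 + 5α^4 + 6α^3 + 3α^2.
Reduce using α^5 ≡ 2α^3 + 6α^2 + 5α + 6 (mod α^5 + 5α^3 + α^2 + 2α + 1).
Reduced: 5α^4 + 3α^3 + α^2 + 3α + 5.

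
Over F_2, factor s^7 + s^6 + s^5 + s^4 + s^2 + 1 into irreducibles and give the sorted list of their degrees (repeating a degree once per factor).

Write g(s) = s^7 + s^6 + s^5 + s^4 + s^2 + 1.
Roots in F_2: g(0) = 1; g(1) = 0 → root.
Linear factors from roots: (s + 1).
Complete factorization: g(s) = (s + 1)^2·(s^2 + s + 1)·(s^3 + s + 1).
Factor degrees with multiplicity: 1 + 1 + 2 + 3 = 7.

1, 1, 2, 3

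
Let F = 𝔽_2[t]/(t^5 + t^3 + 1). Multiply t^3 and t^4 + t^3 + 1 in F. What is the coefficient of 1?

1

Multiply in 𝔽_2[t]: (t^3)·(t^4 + t^3 + 1) = t^7 + t^6 + t^3.
Reduce using t^5 ≡ t^3 + 1 (mod t^5 + t^3 + 1).
Reduced: t^4 + t^2 + t + 1.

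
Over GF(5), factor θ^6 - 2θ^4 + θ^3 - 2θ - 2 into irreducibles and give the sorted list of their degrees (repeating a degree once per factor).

Write f(θ) = θ^6 - 2θ^4 + θ^3 - 2θ - 2.
Roots in GF(5): f(0) = 3; f(1) = 1; f(2) = 4; f(3) = 1; f(4) = 3.
Complete factorization: f(θ) = (θ^6 - 2θ^4 + θ^3 - 2θ - 2).
Factor degrees with multiplicity: 6 = 6.

6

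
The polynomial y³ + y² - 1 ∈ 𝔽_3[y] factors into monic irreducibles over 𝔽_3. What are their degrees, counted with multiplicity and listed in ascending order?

Write f(y) = y³ + y² - 1.
Roots in 𝔽_3: f(0) = 2; f(1) = 1; f(2) = 2.
Complete factorization: f(y) = (y³ + y² - 1).
Factor degrees with multiplicity: 3 = 3.

3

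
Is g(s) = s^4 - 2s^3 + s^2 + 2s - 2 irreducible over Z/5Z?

Check for roots in Z/5Z: g(0) = 3; g(1) = 0 → root; g(2) = 1; g(3) = 0 → root; g(4) = 0 → root.
g(1) = 0, so (s − 1) divides g(s); g is reducible.

No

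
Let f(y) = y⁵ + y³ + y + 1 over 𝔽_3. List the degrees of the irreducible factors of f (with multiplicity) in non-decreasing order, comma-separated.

Roots in 𝔽_3: f(0) = 1; f(1) = 1; f(2) = 1.
Complete factorization: f(y) = (y⁵ + y³ + y + 1).
Factor degrees with multiplicity: 5 = 5.

5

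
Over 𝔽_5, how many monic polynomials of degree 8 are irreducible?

48750

Gauss's count: N_{5}(8) = (1/8) Σ_{d|8} μ(8/d)·5^d.
Divisors of 8: 1, 2, 4, 8; μ(8/d) for each: 0, 0, -1, 1.
Σ = − 5^4 + 5^8 = 390000.
N = 390000/8 = 48750.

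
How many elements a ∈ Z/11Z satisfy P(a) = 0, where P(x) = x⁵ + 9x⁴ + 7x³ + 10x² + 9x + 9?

Evaluate at each of the 11 elements of Z/11Z:
P(0) = 9; P(1) = 1; P(2) = 2; P(3) = 0 → root; P(4) = 10; P(5) = 7; P(6) = 2; P(7) = 8; P(8) = 6; P(9) = 10; P(10) = 0 → root.
Roots: {3, 10}.

2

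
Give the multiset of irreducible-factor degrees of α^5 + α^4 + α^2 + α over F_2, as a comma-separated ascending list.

Write f(α) = α^5 + α^4 + α^2 + α.
Roots in F_2: f(0) = 0 → root; f(1) = 0 → root.
Linear factors from roots: (α), (α + 1).
Complete factorization: f(α) = (α)·(α + 1)^2·(α^2 + α + 1).
Factor degrees with multiplicity: 1 + 1 + 1 + 2 = 5.

1, 1, 1, 2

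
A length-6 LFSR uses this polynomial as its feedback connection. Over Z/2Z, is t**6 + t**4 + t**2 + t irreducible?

Write m(t) = t**6 + t**4 + t**2 + t.
Check for roots in Z/2Z: m(0) = 0 → root; m(1) = 0 → root.
m(0) = 0, so (t) divides m(t); m is reducible.

No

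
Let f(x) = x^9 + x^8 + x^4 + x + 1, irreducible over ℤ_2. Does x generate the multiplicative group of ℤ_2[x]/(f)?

Yes

|GF(2^9)^×| = 2^9 − 1 = 511. Prime factorization: 511 = 7·73.
f is primitive ⇔ x has order 511 in GF(2)[x]/(f), i.e. x^(511/q) ≠ 1 for each prime q | 511.
x^(73) mod f = x^4 + x^3 + x + 1.
x^(7) mod f = x^7.
None equal 1, so x has full order 511; f is primitive.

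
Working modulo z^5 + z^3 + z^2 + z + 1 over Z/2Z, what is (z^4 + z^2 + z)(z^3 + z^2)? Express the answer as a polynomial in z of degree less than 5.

z^3 + z

Multiply in Z/2Z[z]: (z^4 + z^2 + z)·(z^3 + z^2) = z^7 + z^6 + z^5 + z^3.
Reduce using z^5 ≡ z^3 + z^2 + z + 1 (mod z^5 + z^3 + z^2 + z + 1).
Reduced: z^3 + z.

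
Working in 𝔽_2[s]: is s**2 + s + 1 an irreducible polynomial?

Yes

Write m(s) = s**2 + s + 1.
Check for roots in 𝔽_2: m(0) = 1; m(1) = 1.
No roots. A degree-2 polynomial over a field with no linear factor is irreducible.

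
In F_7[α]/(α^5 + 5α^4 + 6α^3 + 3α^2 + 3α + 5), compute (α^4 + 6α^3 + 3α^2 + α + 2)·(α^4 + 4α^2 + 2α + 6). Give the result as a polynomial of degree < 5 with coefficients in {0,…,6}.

Multiply in F_7[α]: (α^4 + 6α^3 + 3α^2 + α + 2)·(α^4 + 4α^2 + 2α + 6) = α^8 + 6α^7 + 6α^5 + 4α^4 + 4α^3 + 3α + 5.
Reduce using α^5 ≡ 2α^4 + α^3 + 4α^2 + 4α + 2 (mod α^5 + 5α^4 + 6α^3 + 3α^2 + 3α + 5).
Reduced: 4α^3 + 5α^2 + 4.

4α^3 + 5α^2 + 4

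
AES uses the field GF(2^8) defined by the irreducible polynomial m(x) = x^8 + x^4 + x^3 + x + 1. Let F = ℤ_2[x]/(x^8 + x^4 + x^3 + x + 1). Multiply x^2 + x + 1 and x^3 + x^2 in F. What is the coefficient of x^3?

Multiply in ℤ_2[x]: (x^2 + x + 1)·(x^3 + x^2) = x^5 + x^2.
Reduced: x^5 + x^2.

0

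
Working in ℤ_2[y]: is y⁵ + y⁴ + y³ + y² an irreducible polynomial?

No

Write P(y) = y⁵ + y⁴ + y³ + y².
Check for roots in ℤ_2: P(0) = 0 → root; P(1) = 0 → root.
P(0) = 0, so (y) divides P(y); P is reducible.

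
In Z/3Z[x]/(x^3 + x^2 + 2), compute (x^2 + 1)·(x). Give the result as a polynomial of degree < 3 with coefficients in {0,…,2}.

2x^2 + x + 1

Multiply in Z/3Z[x]: (x^2 + 1)·(x) = x^3 + x.
Reduce using x^3 ≡ 2x^2 + 1 (mod x^3 + x^2 + 2).
Reduced: 2x^2 + x + 1.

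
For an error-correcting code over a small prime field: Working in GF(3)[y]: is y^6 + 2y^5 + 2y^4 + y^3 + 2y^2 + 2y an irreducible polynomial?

No

Write f(y) = y^6 + 2y^5 + 2y^4 + y^3 + 2y^2 + 2y.
Check for roots in GF(3): f(0) = 0 → root; f(1) = 1; f(2) = 0 → root.
f(0) = 0, so (y) divides f(y); f is reducible.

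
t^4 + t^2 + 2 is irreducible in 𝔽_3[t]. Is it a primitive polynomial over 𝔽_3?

Write f(t) = t^4 + t^2 + 2.
|GF(3^4)^×| = 3^4 − 1 = 80. Prime factorization: 80 = 2^4·5.
f is primitive ⇔ t has order 80 in GF(3)[t]/(f), i.e. t^(80/q) ≠ 1 for each prime q | 80.
t^(40) mod f = 2.
t^(16) mod f = 1
Since t^(16) = 1, the order of t divides 16 < 80; not primitive.

No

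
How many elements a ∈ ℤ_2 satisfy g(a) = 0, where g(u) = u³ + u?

2

Evaluate at each of the 2 elements of ℤ_2:
g(0) = 0 → root; g(1) = 0 → root.
Roots: {0, 1}.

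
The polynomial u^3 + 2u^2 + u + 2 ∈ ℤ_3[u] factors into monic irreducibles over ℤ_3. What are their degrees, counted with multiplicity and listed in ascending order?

Write h(u) = u^3 + 2u^2 + u + 2.
Roots in ℤ_3: h(0) = 2; h(1) = 0 → root; h(2) = 2.
Linear factors from roots: (u + 2).
Complete factorization: h(u) = (u + 2)·(u^2 + 1).
Factor degrees with multiplicity: 1 + 2 = 3.

1, 2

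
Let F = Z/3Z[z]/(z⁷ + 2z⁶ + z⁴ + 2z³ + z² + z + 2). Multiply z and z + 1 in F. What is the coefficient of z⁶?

0

Multiply in Z/3Z[z]: (z)·(z + 1) = z² + z.
Reduced: z² + z.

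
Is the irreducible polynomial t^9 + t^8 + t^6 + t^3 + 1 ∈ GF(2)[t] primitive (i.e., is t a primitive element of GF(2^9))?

No

Write f(t) = t^9 + t^8 + t^6 + t^3 + 1.
|GF(2^9)^×| = 2^9 − 1 = 511. Prime factorization: 511 = 7·73.
f is primitive ⇔ t has order 511 in GF(2)[t]/(f), i.e. t^(511/q) ≠ 1 for each prime q | 511.
t^(73) mod f = 1
t^(7) mod f = t^7.
Since t^(73) = 1, the order of t divides 73 < 511; not primitive.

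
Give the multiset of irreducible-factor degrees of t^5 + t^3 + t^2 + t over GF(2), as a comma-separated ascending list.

Write g(t) = t^5 + t^3 + t^2 + t.
Roots in GF(2): g(0) = 0 → root; g(1) = 0 → root.
Linear factors from roots: (t), (t + 1).
Complete factorization: g(t) = (t)·(t + 1)·(t^3 + t^2 + 1).
Factor degrees with multiplicity: 1 + 1 + 3 = 5.

1, 1, 3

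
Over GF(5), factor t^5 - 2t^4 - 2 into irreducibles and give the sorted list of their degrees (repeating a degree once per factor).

Write f(t) = t^5 - 2t^4 - 2.
Roots in GF(5): f(0) = 3; f(1) = 2; f(2) = 3; f(3) = 4; f(4) = 0 → root.
Linear factors from roots: (t + 1).
Complete factorization: f(t) = (t + 1)·(t^2 - 2t - 1)·(t^2 - t + 2).
Factor degrees with multiplicity: 1 + 2 + 2 = 5.

1, 2, 2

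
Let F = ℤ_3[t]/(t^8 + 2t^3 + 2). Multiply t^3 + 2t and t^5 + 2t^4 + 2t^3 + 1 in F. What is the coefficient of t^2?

Multiply in ℤ_3[t]: (t^3 + 2t)·(t^5 + 2t^4 + 2t^3 + 1) = t^8 + 2t^7 + t^6 + t^5 + t^4 + t^3 + 2t.
Reduce using t^8 ≡ t^3 + 1 (mod t^8 + 2t^3 + 2).
Reduced: 2t^7 + t^6 + t^5 + t^4 + 2t^3 + 2t + 1.

0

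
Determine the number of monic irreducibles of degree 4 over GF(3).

18

x^(3^4) − x is the product of all monic irreducibles of degree dividing 4; Möbius inversion gives N = (1/4) Σ μ(4/d)·3^d.
Divisors of 4: 1, 2, 4; μ(4/d) for each: 0, -1, 1.
Σ = − 3^2 + 3^4 = 72.
N = 72/4 = 18.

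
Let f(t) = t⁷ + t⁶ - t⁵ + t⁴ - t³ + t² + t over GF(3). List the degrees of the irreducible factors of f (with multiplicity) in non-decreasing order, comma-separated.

1, 1, 1, 1, 1, 1, 1

Roots in GF(3): f(0) = 0 → root; f(1) = 0 → root; f(2) = 0 → root.
Linear factors from roots: (t), (t - 1), (t + 1).
Complete factorization: f(t) = (t)·(t + 1)^2·(t - 1)^4.
Factor degrees with multiplicity: 1 + 1 + 1 + 1 + 1 + 1 + 1 = 7.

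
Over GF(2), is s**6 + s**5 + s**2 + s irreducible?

No

Write h(s) = s**6 + s**5 + s**2 + s.
Check for roots in GF(2): h(0) = 0 → root; h(1) = 0 → root.
h(0) = 0, so (s) divides h(s); h is reducible.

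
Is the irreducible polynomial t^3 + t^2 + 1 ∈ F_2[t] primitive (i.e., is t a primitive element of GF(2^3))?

Yes

Write f(t) = t^3 + t^2 + 1.
|GF(2^3)^×| = 2^3 − 1 = 7. Prime factorization: 7 = 7.
f is primitive ⇔ t has order 7 in GF(2)[t]/(f), i.e. t^(7/q) ≠ 1 for each prime q | 7.
t^(1) mod f = t.
None equal 1, so t has full order 7; f is primitive.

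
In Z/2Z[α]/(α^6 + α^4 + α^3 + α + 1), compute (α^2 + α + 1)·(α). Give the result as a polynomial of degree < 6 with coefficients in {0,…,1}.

α^3 + α^2 + α

Multiply in Z/2Z[α]: (α^2 + α + 1)·(α) = α^3 + α^2 + α.
Reduced: α^3 + α^2 + α.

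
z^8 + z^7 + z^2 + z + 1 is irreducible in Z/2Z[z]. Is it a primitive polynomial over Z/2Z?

Yes

Write f(z) = z^8 + z^7 + z^2 + z + 1.
|GF(2^8)^×| = 2^8 − 1 = 255. Prime factorization: 255 = 3·5·17.
f is primitive ⇔ z has order 255 in GF(2)[z]/(f), i.e. z^(255/q) ≠ 1 for each prime q | 255.
z^(85) mod f = z^7 + z^5 + z^3 + z.
z^(51) mod f = z^6 + z^5 + z^3 + z^2.
z^(15) mod f = z^7 + z^6 + z^5 + z^4 + z^2.
None equal 1, so z has full order 255; f is primitive.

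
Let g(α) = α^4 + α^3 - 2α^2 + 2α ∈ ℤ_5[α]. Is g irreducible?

Check for roots in ℤ_5: g(0) = 0 → root; g(1) = 2; g(2) = 0 → root; g(3) = 1; g(4) = 1.
g(0) = 0, so (α) divides g(α); g is reducible.

No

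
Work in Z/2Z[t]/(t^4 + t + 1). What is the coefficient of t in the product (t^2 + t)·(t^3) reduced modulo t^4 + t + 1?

0

Multiply in Z/2Z[t]: (t^2 + t)·(t^3) = t^5 + t^4.
Reduce using t^4 ≡ t + 1 (mod t^4 + t + 1).
Reduced: t^2 + 1.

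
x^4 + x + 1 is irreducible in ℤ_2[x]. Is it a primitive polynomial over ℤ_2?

Write f(x) = x^4 + x + 1.
|GF(2^4)^×| = 2^4 − 1 = 15. Prime factorization: 15 = 3·5.
f is primitive ⇔ x has order 15 in GF(2)[x]/(f), i.e. x^(15/q) ≠ 1 for each prime q | 15.
x^(5) mod f = x^2 + x.
x^(3) mod f = x^3.
None equal 1, so x has full order 15; f is primitive.

Yes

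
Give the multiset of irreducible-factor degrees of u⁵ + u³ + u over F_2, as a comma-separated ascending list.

Write g(u) = u⁵ + u³ + u.
Roots in F_2: g(0) = 0 → root; g(1) = 1.
Linear factors from roots: (u).
Complete factorization: g(u) = (u)·(u² + u + 1)^2.
Factor degrees with multiplicity: 1 + 2 + 2 = 5.

1, 2, 2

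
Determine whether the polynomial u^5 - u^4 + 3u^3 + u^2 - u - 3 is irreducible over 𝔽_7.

No

Write f(u) = u^5 - u^4 + 3u^3 + u^2 - u - 3.
Check for roots in 𝔽_7: f(0) = 4; f(1) = 0 → root; f(2) = 4; f(3) = 1; f(4) = 3; f(5) = 1; f(6) = 1.
f(1) = 0, so (u − 1) divides f(u); f is reducible.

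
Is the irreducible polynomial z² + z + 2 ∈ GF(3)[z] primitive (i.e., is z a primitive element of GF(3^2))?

Yes

Write f(z) = z² + z + 2.
|GF(3^2)^×| = 3^2 − 1 = 8. Prime factorization: 8 = 2^3.
f is primitive ⇔ z has order 8 in GF(3)[z]/(f), i.e. z^(8/q) ≠ 1 for each prime q | 8.
z^(4) mod f = 2.
None equal 1, so z has full order 8; f is primitive.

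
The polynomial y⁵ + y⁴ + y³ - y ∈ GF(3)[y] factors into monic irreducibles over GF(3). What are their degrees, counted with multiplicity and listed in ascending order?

1, 1, 1, 2

Write h(y) = y⁵ + y⁴ + y³ - y.
Roots in GF(3): h(0) = 0 → root; h(1) = 2; h(2) = 0 → root.
Linear factors from roots: (y), (y + 1).
Complete factorization: h(y) = (y)·(y + 1)^2·(y² - y - 1).
Factor degrees with multiplicity: 1 + 1 + 1 + 2 = 5.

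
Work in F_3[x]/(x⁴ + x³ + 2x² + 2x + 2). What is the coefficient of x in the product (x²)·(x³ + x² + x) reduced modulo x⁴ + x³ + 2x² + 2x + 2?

Multiply in F_3[x]: (x²)·(x³ + x² + x) = x⁵ + x⁴ + x³.
Reduce using x⁴ ≡ 2x³ + x² + x + 1 (mod x⁴ + x³ + 2x² + 2x + 2).
Reduced: 2x³ + x² + x.

1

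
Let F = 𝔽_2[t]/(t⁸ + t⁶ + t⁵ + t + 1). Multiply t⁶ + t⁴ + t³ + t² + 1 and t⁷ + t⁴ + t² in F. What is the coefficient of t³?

1

Multiply in 𝔽_2[t]: (t⁶ + t⁴ + t³ + t² + 1)·(t⁷ + t⁴ + t²) = t¹³ + t¹¹ + t⁹ + t⁵ + t².
Reduce using t⁸ ≡ t⁶ + t⁵ + t + 1 (mod t⁸ + t⁶ + t⁵ + t + 1).
Reduced: t⁶ + t⁵ + t³ + t² + 1.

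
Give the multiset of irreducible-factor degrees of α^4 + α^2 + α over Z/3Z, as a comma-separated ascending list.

Write g(α) = α^4 + α^2 + α.
Roots in Z/3Z: g(0) = 0 → root; g(1) = 0 → root; g(2) = 1.
Linear factors from roots: (α), (α - 1).
Complete factorization: g(α) = (α)·(α - 1)·(α^2 + α - 1).
Factor degrees with multiplicity: 1 + 1 + 2 = 4.

1, 1, 2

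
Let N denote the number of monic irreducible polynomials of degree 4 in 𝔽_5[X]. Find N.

150

Gauss's count: N_{5}(4) = (1/4) Σ_{d|4} μ(4/d)·5^d.
Divisors of 4: 1, 2, 4; μ(4/d) for each: 0, -1, 1.
Σ = − 5^2 + 5^4 = 600.
N = 600/4 = 150.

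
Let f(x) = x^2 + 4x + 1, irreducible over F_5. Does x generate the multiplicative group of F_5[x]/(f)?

|GF(5^2)^×| = 5^2 − 1 = 24. Prime factorization: 24 = 2^3·3.
f is primitive ⇔ x has order 24 in GF(5)[x]/(f), i.e. x^(24/q) ≠ 1 for each prime q | 24.
x^(12) mod f = 1
x^(8) mod f = x + 4.
Since x^(12) = 1, the order of x divides 12 < 24; not primitive.

No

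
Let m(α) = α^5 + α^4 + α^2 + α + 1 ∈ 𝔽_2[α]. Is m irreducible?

Check for roots in 𝔽_2: m(0) = 1; m(1) = 1.
No roots, so no linear factors.
Monic irreducibles of degree 2 over GF(2): α^2 + α + 1.
None of them divide m (all give nonzero remainder).
No irreducible factor of degree ≤ 2 exists, so m is irreducible over GF(2).

Yes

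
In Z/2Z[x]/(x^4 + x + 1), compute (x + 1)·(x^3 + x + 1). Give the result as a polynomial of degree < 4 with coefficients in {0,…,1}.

Multiply in Z/2Z[x]: (x + 1)·(x^3 + x + 1) = x^4 + x^3 + x^2 + 1.
Reduce using x^4 ≡ x + 1 (mod x^4 + x + 1).
Reduced: x^3 + x^2 + x.

x^3 + x^2 + x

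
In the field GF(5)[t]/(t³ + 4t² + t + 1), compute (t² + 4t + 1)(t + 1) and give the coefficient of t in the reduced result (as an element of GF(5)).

4

Multiply in GF(5)[t]: (t² + 4t + 1)·(t + 1) = t³ + 1.
Reduce using t³ ≡ t² + 4t + 4 (mod t³ + 4t² + t + 1).
Reduced: t² + 4t.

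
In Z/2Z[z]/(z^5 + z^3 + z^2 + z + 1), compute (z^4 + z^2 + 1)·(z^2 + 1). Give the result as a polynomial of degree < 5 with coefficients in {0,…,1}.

Multiply in Z/2Z[z]: (z^4 + z^2 + 1)·(z^2 + 1) = z^6 + 1.
Reduce using z^5 ≡ z^3 + z^2 + z + 1 (mod z^5 + z^3 + z^2 + z + 1).
Reduced: z^4 + z^3 + z^2 + z + 1.

z^4 + z^3 + z^2 + z + 1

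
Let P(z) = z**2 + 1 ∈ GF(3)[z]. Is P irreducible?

Yes

Check for roots in GF(3): P(0) = 1; P(1) = 2; P(2) = 2.
No roots. A degree-2 polynomial over a field with no linear factor is irreducible.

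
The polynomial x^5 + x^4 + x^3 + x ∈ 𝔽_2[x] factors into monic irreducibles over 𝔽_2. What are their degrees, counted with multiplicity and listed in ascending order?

Write f(x) = x^5 + x^4 + x^3 + x.
Roots in 𝔽_2: f(0) = 0 → root; f(1) = 0 → root.
Linear factors from roots: (x), (x + 1).
Complete factorization: f(x) = (x)·(x + 1)·(x^3 + x + 1).
Factor degrees with multiplicity: 1 + 1 + 3 = 5.

1, 1, 3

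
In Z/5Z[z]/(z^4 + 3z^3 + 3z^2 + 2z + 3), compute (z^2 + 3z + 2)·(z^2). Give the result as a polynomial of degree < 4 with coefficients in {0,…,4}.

Multiply in Z/5Z[z]: (z^2 + 3z + 2)·(z^2) = z^4 + 3z^3 + 2z^2.
Reduce using z^4 ≡ 2z^3 + 2z^2 + 3z + 2 (mod z^4 + 3z^3 + 3z^2 + 2z + 3).
Reduced: 4z^2 + 3z + 2.

4z^2 + 3z + 2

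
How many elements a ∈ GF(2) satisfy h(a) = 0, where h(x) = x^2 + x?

2

Evaluate at each of the 2 elements of GF(2):
h(0) = 0 → root; h(1) = 0 → root.
Roots: {0, 1}.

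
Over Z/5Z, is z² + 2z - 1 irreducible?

Write m(z) = z² + 2z - 1.
Check for roots in Z/5Z: m(0) = 4; m(1) = 2; m(2) = 2; m(3) = 4; m(4) = 3.
No roots. A degree-2 polynomial over a field with no linear factor is irreducible.

Yes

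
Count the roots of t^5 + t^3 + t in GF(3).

Write f(t) = t^5 + t^3 + t.
Evaluate at each of the 3 elements of GF(3):
f(0) = 0 → root; f(1) = 0 → root; f(2) = 0 → root.
Roots: {0, 1, 2}.

3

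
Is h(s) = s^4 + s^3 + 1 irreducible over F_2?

Yes

Check for roots in F_2: h(0) = 1; h(1) = 1.
No roots, so no linear factors.
Monic irreducibles of degree 2 over GF(2): s^2 + s + 1.
None of them divide h (all give nonzero remainder).
No irreducible factor of degree ≤ 2 exists, so h is irreducible over GF(2).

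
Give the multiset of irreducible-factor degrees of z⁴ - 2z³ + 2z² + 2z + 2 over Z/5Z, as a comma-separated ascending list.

1, 1, 2

Write h(z) = z⁴ - 2z³ + 2z² + 2z + 2.
Roots in Z/5Z: h(0) = 2; h(1) = 0 → root; h(2) = 4; h(3) = 3; h(4) = 0 → root.
Linear factors from roots: (z - 1), (z + 1).
Complete factorization: h(z) = (z + 1)·(z - 1)·(z² - 2z - 2).
Factor degrees with multiplicity: 1 + 1 + 2 = 4.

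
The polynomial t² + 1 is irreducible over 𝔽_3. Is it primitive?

Write f(t) = t² + 1.
|GF(3^2)^×| = 3^2 − 1 = 8. Prime factorization: 8 = 2^3.
f is primitive ⇔ t has order 8 in GF(3)[t]/(f), i.e. t^(8/q) ≠ 1 for each prime q | 8.
t^(4) mod f = 1
Since t^(4) = 1, the order of t divides 4 < 8; not primitive.

No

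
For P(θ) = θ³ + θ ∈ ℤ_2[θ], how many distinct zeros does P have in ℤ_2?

2

Evaluate at each of the 2 elements of ℤ_2:
P(0) = 0 → root; P(1) = 0 → root.
Roots: {0, 1}.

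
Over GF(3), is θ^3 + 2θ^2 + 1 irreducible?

Yes

Write m(θ) = θ^3 + 2θ^2 + 1.
Check for roots in GF(3): m(0) = 1; m(1) = 1; m(2) = 2.
No roots. A degree-3 polynomial over a field with no linear factor is irreducible.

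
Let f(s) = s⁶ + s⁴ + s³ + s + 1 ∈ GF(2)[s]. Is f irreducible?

Yes

Check for roots in GF(2): f(0) = 1; f(1) = 1.
No roots, so no linear factors.
Monic irreducibles of degree 2 over GF(2): s² + s + 1.
None of them divide f (all give nonzero remainder).
Monic irreducibles of degree 3 over GF(2): s³ + s + 1, s³ + s² + 1.
None of them divide f (all give nonzero remainder).
No irreducible factor of degree ≤ 3 exists, so f is irreducible over GF(2).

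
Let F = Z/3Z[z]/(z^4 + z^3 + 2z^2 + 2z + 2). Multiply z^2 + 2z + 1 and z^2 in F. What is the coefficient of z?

Multiply in Z/3Z[z]: (z^2 + 2z + 1)·(z^2) = z^4 + 2z^3 + z^2.
Reduce using z^4 ≡ 2z^3 + z^2 + z + 1 (mod z^4 + z^3 + 2z^2 + 2z + 2).
Reduced: z^3 + 2z^2 + z + 1.

1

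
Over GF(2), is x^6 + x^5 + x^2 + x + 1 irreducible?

Write g(x) = x^6 + x^5 + x^2 + x + 1.
Check for roots in GF(2): g(0) = 1; g(1) = 1.
No roots, so no linear factors.
Monic irreducibles of degree 2 over GF(2): x^2 + x + 1.
None of them divide g (all give nonzero remainder).
Monic irreducibles of degree 3 over GF(2): x^3 + x + 1, x^3 + x^2 + 1.
None of them divide g (all give nonzero remainder).
No irreducible factor of degree ≤ 3 exists, so g is irreducible over GF(2).

Yes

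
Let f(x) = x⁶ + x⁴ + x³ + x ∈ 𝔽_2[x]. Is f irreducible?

Check for roots in 𝔽_2: f(0) = 0 → root; f(1) = 0 → root.
f(0) = 0, so (x) divides f(x); f is reducible.

No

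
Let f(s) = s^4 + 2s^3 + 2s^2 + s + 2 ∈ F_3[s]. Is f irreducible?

Check for roots in F_3: f(0) = 2; f(1) = 2; f(2) = 2.
No roots, so no linear factors.
Monic irreducibles of degree 2 over GF(3): s^2 + 1, s^2 + s + 2, s^2 + 2s + 2.
None of them divide f (all give nonzero remainder).
No irreducible factor of degree ≤ 2 exists, so f is irreducible over GF(3).

Yes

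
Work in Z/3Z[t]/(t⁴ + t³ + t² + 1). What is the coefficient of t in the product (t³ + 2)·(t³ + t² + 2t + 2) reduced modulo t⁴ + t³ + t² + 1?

Multiply in Z/3Z[t]: (t³ + 2)·(t³ + t² + 2t + 2) = t⁶ + t⁵ + 2t⁴ + t³ + 2t² + t + 1.
Reduce using t⁴ ≡ 2t³ + 2t² + 2 (mod t⁴ + t³ + t² + 1).
Reduced: t.

1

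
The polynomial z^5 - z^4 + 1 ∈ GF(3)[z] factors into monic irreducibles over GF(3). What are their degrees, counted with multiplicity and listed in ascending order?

5

Write g(z) = z^5 - z^4 + 1.
Roots in GF(3): g(0) = 1; g(1) = 1; g(2) = 2.
Complete factorization: g(z) = (z^5 - z^4 + 1).
Factor degrees with multiplicity: 5 = 5.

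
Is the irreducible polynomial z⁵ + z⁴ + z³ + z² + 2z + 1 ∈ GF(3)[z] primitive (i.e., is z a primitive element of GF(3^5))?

Write f(z) = z⁵ + z⁴ + z³ + z² + 2z + 1.
|GF(3^5)^×| = 3^5 − 1 = 242. Prime factorization: 242 = 2·11^2.
f is primitive ⇔ z has order 242 in GF(3)[z]/(f), i.e. z^(242/q) ≠ 1 for each prime q | 242.
z^(121) mod f = 2.
z^(22) mod f = z⁴ + z² + z + 2.
None equal 1, so z has full order 242; f is primitive.

Yes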